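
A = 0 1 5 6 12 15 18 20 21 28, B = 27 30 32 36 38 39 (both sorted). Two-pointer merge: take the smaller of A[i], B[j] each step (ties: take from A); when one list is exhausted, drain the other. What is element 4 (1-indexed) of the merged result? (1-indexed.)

[i=1,j=1] A[i]=0<=B[j]=27 take 0 → i++
[i=2,j=1] A[i]=1<=B[j]=27 take 1 → i++
[i=3,j=1] A[i]=5<=B[j]=27 take 5 → i++
[i=4,j=1] A[i]=6<=B[j]=27 take 6 → i++
[i=5,j=1] A[i]=12<=B[j]=27 take 12 → i++
[i=6,j=1] A[i]=15<=B[j]=27 take 15 → i++
[i=7,j=1] A[i]=18<=B[j]=27 take 18 → i++
[i=8,j=1] A[i]=20<=B[j]=27 take 20 → i++
[i=9,j=1] A[i]=21<=B[j]=27 take 21 → i++
[i=10,j=1] A[i]=28>B[j]=27 take 27 → j++
[i=10,j=2] A[i]=28<=B[j]=30 take 28 → i++
[i=11,j=2] A done, take B[j]=30 → j++
[i=11,j=3] A done, take B[j]=32 → j++
[i=11,j=4] A done, take B[j]=36 → j++
[i=11,j=5] A done, take B[j]=38 → j++
[i=11,j=6] A done, take B[j]=39 → j++

merged[4] = 6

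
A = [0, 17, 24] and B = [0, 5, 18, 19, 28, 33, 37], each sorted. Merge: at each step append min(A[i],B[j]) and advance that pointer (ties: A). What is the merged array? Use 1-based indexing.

[0, 0, 5, 17, 18, 19, 24, 28, 33, 37]

[i=1,j=1] A[i]=0<=B[j]=0 take 0 → i++
[i=2,j=1] A[i]=17>B[j]=0 take 0 → j++
[i=2,j=2] A[i]=17>B[j]=5 take 5 → j++
[i=2,j=3] A[i]=17<=B[j]=18 take 17 → i++
[i=3,j=3] A[i]=24>B[j]=18 take 18 → j++
[i=3,j=4] A[i]=24>B[j]=19 take 19 → j++
[i=3,j=5] A[i]=24<=B[j]=28 take 24 → i++
[i=4,j=5] A done, take B[j]=28 → j++
[i=4,j=6] A done, take B[j]=33 → j++
[i=4,j=7] A done, take B[j]=37 → j++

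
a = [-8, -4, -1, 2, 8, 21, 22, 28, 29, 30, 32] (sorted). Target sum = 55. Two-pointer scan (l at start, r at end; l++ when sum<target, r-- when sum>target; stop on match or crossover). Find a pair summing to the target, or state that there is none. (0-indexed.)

[0,10] -8+32=24 <55 → l++
[1,10] -4+32=28 <55 → l++
[2,10] -1+32=31 <55 → l++
[3,10] 2+32=34 <55 → l++
[4,10] 8+32=40 <55 → l++
[5,10] 21+32=53 <55 → l++
[6,10] 22+32=54 <55 → l++
[7,10] 28+32=60 >55 → r--
[7,9] 28+30=58 >55 → r--
[7,8] 28+29=57 >55 → r--

no pair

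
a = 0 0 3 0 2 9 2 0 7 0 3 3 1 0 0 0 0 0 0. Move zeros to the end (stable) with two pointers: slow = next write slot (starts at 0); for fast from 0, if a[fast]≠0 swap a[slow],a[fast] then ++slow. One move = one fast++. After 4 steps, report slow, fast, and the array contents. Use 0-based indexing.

(s=0,f=0) a[fast]=0 → fast++
(s=0,f=1) a[fast]=0 → fast++
(s=0,f=2) a[fast]=3≠0 swap→a[0]=3 → slow++,fast++
(s=1,f=3) a[fast]=0 → fast++

slow=1, fast=4, a=[3, 0, 0, 0, 2, 9, 2, 0, 7, 0, 3, 3, 1, 0, 0, 0, 0, 0, 0]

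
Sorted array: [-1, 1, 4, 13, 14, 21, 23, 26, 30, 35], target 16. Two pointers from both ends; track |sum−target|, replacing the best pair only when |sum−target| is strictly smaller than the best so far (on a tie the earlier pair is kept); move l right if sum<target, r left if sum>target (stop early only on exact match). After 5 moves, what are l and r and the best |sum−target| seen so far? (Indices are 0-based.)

l=0 r=9: -1+35=34 d=18 *, r--
l=0 r=8: -1+30=29 d=13 *, r--
l=0 r=7: -1+26=25 d=9 *, r--
l=0 r=6: -1+23=22 d=6 *, r--
l=0 r=5: -1+21=20 d=4 *, r--

l=0, r=4, best |Δ|=4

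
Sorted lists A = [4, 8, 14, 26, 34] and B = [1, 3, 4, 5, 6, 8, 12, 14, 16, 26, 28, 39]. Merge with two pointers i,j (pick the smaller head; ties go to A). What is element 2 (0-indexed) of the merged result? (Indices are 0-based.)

merged[2] = 4

[i=0,j=0] A[i]=4>B[j]=1 take 1 → j++
[i=0,j=1] A[i]=4>B[j]=3 take 3 → j++
[i=0,j=2] A[i]=4<=B[j]=4 take 4 → i++
[i=1,j=2] A[i]=8>B[j]=4 take 4 → j++
[i=1,j=3] A[i]=8>B[j]=5 take 5 → j++
[i=1,j=4] A[i]=8>B[j]=6 take 6 → j++
[i=1,j=5] A[i]=8<=B[j]=8 take 8 → i++
[i=2,j=5] A[i]=14>B[j]=8 take 8 → j++
[i=2,j=6] A[i]=14>B[j]=12 take 12 → j++
[i=2,j=7] A[i]=14<=B[j]=14 take 14 → i++
[i=3,j=7] A[i]=26>B[j]=14 take 14 → j++
[i=3,j=8] A[i]=26>B[j]=16 take 16 → j++
[i=3,j=9] A[i]=26<=B[j]=26 take 26 → i++
[i=4,j=9] A[i]=34>B[j]=26 take 26 → j++
[i=4,j=10] A[i]=34>B[j]=28 take 28 → j++
[i=4,j=11] A[i]=34<=B[j]=39 take 34 → i++
[i=5,j=11] A done, take B[j]=39 → j++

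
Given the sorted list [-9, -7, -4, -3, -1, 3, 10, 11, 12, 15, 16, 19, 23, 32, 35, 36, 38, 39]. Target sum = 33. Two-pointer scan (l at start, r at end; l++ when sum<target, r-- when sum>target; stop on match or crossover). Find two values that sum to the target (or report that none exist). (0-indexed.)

l=0 r=17: -9+39=30 <33, l++
l=1 r=17: -7+39=32 <33, l++
l=2 r=17: -4+39=35 >33, r--
l=2 r=16: -4+38=34 >33, r--
l=2 r=15: -4+36=32 <33, l++
l=3 r=15: -3+36=33, found

(-3, 36)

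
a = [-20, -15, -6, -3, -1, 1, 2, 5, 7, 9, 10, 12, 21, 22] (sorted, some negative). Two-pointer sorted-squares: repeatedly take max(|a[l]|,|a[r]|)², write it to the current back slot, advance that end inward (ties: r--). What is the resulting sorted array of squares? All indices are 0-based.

[1, 1, 4, 9, 25, 36, 49, 81, 100, 144, 225, 400, 441, 484]

l=0 r=13: |-20|<=|22| out[13]=484, r--
l=0 r=12: |-20|<=|21| out[12]=441, r--
l=0 r=11: |-20|>|12| out[11]=400, l++
l=1 r=11: |-15|>|12| out[10]=225, l++
l=2 r=11: |-6|<=|12| out[9]=144, r--
l=2 r=10: |-6|<=|10| out[8]=100, r--
l=2 r=9: |-6|<=|9| out[7]=81, r--
l=2 r=8: |-6|<=|7| out[6]=49, r--
l=2 r=7: |-6|>|5| out[5]=36, l++
l=3 r=7: |-3|<=|5| out[4]=25, r--
l=3 r=6: |-3|>|2| out[3]=9, l++
l=4 r=6: |-1|<=|2| out[2]=4, r--
l=4 r=5: |-1|<=|1| out[1]=1, r--
l=4 r=4: |-1|<=|-1| out[0]=1, r--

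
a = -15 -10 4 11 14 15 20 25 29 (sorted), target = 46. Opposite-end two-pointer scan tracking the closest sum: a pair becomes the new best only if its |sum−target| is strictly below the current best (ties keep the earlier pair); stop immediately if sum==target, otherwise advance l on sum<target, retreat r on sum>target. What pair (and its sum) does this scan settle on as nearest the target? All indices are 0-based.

pair (20, 25) with sum 45 (|Δ|=1)

l=0 r=8: -15+29=14 d=32 *, l++
l=1 r=8: -10+29=19 d=27 *, l++
l=2 r=8: 4+29=33 d=13 *, l++
l=3 r=8: 11+29=40 d=6 *, l++
l=4 r=8: 14+29=43 d=3 *, l++
l=5 r=8: 15+29=44 d=2 *, l++
l=6 r=8: 20+29=49 d=3, r--
l=6 r=7: 20+25=45 d=1 *, l++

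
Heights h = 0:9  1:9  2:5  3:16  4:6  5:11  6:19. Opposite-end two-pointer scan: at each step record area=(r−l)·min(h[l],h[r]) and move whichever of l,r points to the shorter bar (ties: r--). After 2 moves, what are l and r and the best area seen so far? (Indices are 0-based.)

[0,6] min(9,19)*6=54 best=54 * → l++
[1,6] min(9,19)*5=45 best=54 → l++

l=2, r=6, best area=54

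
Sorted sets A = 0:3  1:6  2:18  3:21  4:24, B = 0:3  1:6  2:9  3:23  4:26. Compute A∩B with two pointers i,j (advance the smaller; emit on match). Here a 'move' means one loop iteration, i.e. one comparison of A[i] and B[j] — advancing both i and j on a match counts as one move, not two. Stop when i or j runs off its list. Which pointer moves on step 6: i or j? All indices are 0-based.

i=0 j=0: 3==3 emit, i++,j++
i=1 j=1: 6==6 emit, i++,j++
i=2 j=2: 18>9, j++
i=2 j=3: 18<23, i++
i=3 j=3: 21<23, i++
i=4 j=3: 24>23, j++

j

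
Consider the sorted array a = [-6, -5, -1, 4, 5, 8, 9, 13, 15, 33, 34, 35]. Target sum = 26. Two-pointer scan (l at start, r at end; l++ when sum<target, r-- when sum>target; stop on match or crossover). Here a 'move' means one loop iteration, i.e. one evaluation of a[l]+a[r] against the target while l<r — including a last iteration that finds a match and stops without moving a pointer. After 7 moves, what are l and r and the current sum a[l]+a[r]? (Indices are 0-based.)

[0,11] -6+35=29 >26 → r--
[0,10] -6+34=28 >26 → r--
[0,9] -6+33=27 >26 → r--
[0,8] -6+15=9 <26 → l++
[1,8] -5+15=10 <26 → l++
[2,8] -1+15=14 <26 → l++
[3,8] 4+15=19 <26 → l++

l=4, r=8, sum=20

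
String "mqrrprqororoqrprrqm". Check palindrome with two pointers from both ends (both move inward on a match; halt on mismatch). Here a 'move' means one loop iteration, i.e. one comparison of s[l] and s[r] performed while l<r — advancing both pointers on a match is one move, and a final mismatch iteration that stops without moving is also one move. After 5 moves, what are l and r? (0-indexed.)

l=0 r=18: 'm'=='m', l++,r--
l=1 r=17: 'q'=='q', l++,r--
l=2 r=16: 'r'=='r', l++,r--
l=3 r=15: 'r'=='r', l++,r--
l=4 r=14: 'p'=='p', l++,r--

l=5, r=13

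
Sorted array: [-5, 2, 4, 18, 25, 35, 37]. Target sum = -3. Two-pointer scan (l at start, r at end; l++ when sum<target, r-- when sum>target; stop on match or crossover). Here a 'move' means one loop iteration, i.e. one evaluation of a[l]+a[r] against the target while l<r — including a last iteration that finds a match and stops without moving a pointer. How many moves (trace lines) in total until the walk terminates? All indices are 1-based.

[1,7] -5+37=32 >-3 → r--
[1,6] -5+35=30 >-3 → r--
[1,5] -5+25=20 >-3 → r--
[1,4] -5+18=13 >-3 → r--
[1,3] -5+4=-1 >-3 → r--
[1,2] -5+2=-3 → found

6 moves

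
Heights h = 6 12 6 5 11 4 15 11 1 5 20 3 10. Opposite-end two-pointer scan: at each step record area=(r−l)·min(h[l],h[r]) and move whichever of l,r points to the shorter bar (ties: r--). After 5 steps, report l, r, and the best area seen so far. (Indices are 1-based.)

l=4, r=11, best area=110

[1,13] min(6,10)*12=72 best=72 * → l++
[2,13] min(12,10)*11=110 best=110 * → r--
[2,12] min(12,3)*10=30 best=110 → r--
[2,11] min(12,20)*9=108 best=110 → l++
[3,11] min(6,20)*8=48 best=110 → l++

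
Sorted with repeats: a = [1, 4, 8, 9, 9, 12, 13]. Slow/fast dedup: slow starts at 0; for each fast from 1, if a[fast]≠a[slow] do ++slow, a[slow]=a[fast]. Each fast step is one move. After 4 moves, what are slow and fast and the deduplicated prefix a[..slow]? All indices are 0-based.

slow=3, fast=5, prefix=[1, 4, 8, 9]

slow=0 fast=1: a[fast]=4≠a[slow]=1 write a[1]=4, slow++,fast++
slow=1 fast=2: a[fast]=8≠a[slow]=4 write a[2]=8, slow++,fast++
slow=2 fast=3: a[fast]=9≠a[slow]=8 write a[3]=9, slow++,fast++
slow=3 fast=4: a[fast]=9=a[slow] dup, fast++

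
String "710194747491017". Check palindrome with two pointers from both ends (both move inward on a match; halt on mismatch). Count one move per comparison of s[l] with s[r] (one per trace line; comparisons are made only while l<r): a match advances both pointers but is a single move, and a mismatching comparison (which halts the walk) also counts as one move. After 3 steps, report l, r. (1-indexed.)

l=1 r=15: '7'=='7', l++,r--
l=2 r=14: '1'=='1', l++,r--
l=3 r=13: '0'=='0', l++,r--

l=4, r=12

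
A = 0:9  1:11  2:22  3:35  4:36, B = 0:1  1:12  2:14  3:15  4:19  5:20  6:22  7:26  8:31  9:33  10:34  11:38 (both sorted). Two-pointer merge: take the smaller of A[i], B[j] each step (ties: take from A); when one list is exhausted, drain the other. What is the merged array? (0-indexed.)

[1, 9, 11, 12, 14, 15, 19, 20, 22, 22, 26, 31, 33, 34, 35, 36, 38]

[i=0,j=0] A[i]=9>B[j]=1 take 1 → j++
[i=0,j=1] A[i]=9<=B[j]=12 take 9 → i++
[i=1,j=1] A[i]=11<=B[j]=12 take 11 → i++
[i=2,j=1] A[i]=22>B[j]=12 take 12 → j++
[i=2,j=2] A[i]=22>B[j]=14 take 14 → j++
[i=2,j=3] A[i]=22>B[j]=15 take 15 → j++
[i=2,j=4] A[i]=22>B[j]=19 take 19 → j++
[i=2,j=5] A[i]=22>B[j]=20 take 20 → j++
[i=2,j=6] A[i]=22<=B[j]=22 take 22 → i++
[i=3,j=6] A[i]=35>B[j]=22 take 22 → j++
[i=3,j=7] A[i]=35>B[j]=26 take 26 → j++
[i=3,j=8] A[i]=35>B[j]=31 take 31 → j++
[i=3,j=9] A[i]=35>B[j]=33 take 33 → j++
[i=3,j=10] A[i]=35>B[j]=34 take 34 → j++
[i=3,j=11] A[i]=35<=B[j]=38 take 35 → i++
[i=4,j=11] A[i]=36<=B[j]=38 take 36 → i++
[i=5,j=11] A done, take B[j]=38 → j++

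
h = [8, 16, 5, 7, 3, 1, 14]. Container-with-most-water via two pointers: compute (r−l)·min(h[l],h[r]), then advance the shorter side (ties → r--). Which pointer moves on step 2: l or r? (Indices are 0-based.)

r

l=0 r=6: min(8,14)*6=48 best=48 *, l++
l=1 r=6: min(16,14)*5=70 best=70 *, r--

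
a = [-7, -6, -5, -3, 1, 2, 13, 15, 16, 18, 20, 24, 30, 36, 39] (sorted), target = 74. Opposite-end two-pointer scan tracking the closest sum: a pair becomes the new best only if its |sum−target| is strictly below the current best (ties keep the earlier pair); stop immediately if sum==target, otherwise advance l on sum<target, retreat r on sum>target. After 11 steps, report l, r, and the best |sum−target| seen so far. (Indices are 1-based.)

l=12, r=15, best |Δ|=15

l=1 r=15: -7+39=32 d=42 *, l++
l=2 r=15: -6+39=33 d=41 *, l++
l=3 r=15: -5+39=34 d=40 *, l++
l=4 r=15: -3+39=36 d=38 *, l++
l=5 r=15: 1+39=40 d=34 *, l++
l=6 r=15: 2+39=41 d=33 *, l++
l=7 r=15: 13+39=52 d=22 *, l++
l=8 r=15: 15+39=54 d=20 *, l++
l=9 r=15: 16+39=55 d=19 *, l++
l=10 r=15: 18+39=57 d=17 *, l++
l=11 r=15: 20+39=59 d=15 *, l++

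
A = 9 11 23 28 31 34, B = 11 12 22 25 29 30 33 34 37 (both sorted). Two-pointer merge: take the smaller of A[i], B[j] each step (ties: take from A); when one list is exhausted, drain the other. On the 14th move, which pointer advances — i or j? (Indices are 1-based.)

j

i=1 j=1: A[i]=9<=B[j]=11 take 9, i++
i=2 j=1: A[i]=11<=B[j]=11 take 11, i++
i=3 j=1: A[i]=23>B[j]=11 take 11, j++
i=3 j=2: A[i]=23>B[j]=12 take 12, j++
i=3 j=3: A[i]=23>B[j]=22 take 22, j++
i=3 j=4: A[i]=23<=B[j]=25 take 23, i++
i=4 j=4: A[i]=28>B[j]=25 take 25, j++
i=4 j=5: A[i]=28<=B[j]=29 take 28, i++
i=5 j=5: A[i]=31>B[j]=29 take 29, j++
i=5 j=6: A[i]=31>B[j]=30 take 30, j++
i=5 j=7: A[i]=31<=B[j]=33 take 31, i++
i=6 j=7: A[i]=34>B[j]=33 take 33, j++
i=6 j=8: A[i]=34<=B[j]=34 take 34, i++
i=7 j=8: A done, take B[j]=34, j++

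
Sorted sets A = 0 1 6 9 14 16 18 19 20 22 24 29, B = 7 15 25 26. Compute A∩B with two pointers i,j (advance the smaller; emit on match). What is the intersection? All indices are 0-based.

[i=0,j=0] 0<7 → i++
[i=1,j=0] 1<7 → i++
[i=2,j=0] 6<7 → i++
[i=3,j=0] 9>7 → j++
[i=3,j=1] 9<15 → i++
[i=4,j=1] 14<15 → i++
[i=5,j=1] 16>15 → j++
[i=5,j=2] 16<25 → i++
[i=6,j=2] 18<25 → i++
[i=7,j=2] 19<25 → i++
[i=8,j=2] 20<25 → i++
[i=9,j=2] 22<25 → i++
[i=10,j=2] 24<25 → i++
[i=11,j=2] 29>25 → j++
[i=11,j=3] 29>26 → j++

intersection = []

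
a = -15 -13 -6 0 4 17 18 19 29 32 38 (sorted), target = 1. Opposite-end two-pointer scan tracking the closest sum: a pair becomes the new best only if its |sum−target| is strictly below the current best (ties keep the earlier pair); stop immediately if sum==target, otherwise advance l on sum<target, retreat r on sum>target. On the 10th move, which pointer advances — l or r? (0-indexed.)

l=0 r=10: -15+38=23 d=22 *, r--
l=0 r=9: -15+32=17 d=16 *, r--
l=0 r=8: -15+29=14 d=13 *, r--
l=0 r=7: -15+19=4 d=3 *, r--
l=0 r=6: -15+18=3 d=2 *, r--
l=0 r=5: -15+17=2 d=1 *, r--
l=0 r=4: -15+4=-11 d=12, l++
l=1 r=4: -13+4=-9 d=10, l++
l=2 r=4: -6+4=-2 d=3, l++
l=3 r=4: 0+4=4 d=3, r--

r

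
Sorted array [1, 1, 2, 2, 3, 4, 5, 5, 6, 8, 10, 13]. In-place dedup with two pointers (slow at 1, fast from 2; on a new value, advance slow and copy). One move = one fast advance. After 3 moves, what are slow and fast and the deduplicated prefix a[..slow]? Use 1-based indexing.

slow=2, fast=5, prefix=[1, 2]

slow=1 fast=2: a[fast]=1=a[slow] dup, fast++
slow=1 fast=3: a[fast]=2≠a[slow]=1 write a[2]=2, slow++,fast++
slow=2 fast=4: a[fast]=2=a[slow] dup, fast++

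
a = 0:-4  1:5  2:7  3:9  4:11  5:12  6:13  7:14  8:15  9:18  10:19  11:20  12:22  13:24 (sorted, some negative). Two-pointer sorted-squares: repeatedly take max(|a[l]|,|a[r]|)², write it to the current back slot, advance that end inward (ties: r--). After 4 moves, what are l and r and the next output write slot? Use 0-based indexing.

l=0, r=9, next write slot=9

[0,13] |-4|<=|24| out[13]=576 → r--
[0,12] |-4|<=|22| out[12]=484 → r--
[0,11] |-4|<=|20| out[11]=400 → r--
[0,10] |-4|<=|19| out[10]=361 → r--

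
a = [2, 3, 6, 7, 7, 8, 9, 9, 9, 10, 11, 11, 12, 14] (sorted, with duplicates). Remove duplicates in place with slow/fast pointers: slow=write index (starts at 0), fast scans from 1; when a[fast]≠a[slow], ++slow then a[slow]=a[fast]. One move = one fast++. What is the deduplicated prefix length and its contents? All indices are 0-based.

slow=0 fast=1: a[fast]=3≠a[slow]=2 write a[1]=3, slow++,fast++
slow=1 fast=2: a[fast]=6≠a[slow]=3 write a[2]=6, slow++,fast++
slow=2 fast=3: a[fast]=7≠a[slow]=6 write a[3]=7, slow++,fast++
slow=3 fast=4: a[fast]=7=a[slow] dup, fast++
slow=3 fast=5: a[fast]=8≠a[slow]=7 write a[4]=8, slow++,fast++
slow=4 fast=6: a[fast]=9≠a[slow]=8 write a[5]=9, slow++,fast++
slow=5 fast=7: a[fast]=9=a[slow] dup, fast++
slow=5 fast=8: a[fast]=9=a[slow] dup, fast++
slow=5 fast=9: a[fast]=10≠a[slow]=9 write a[6]=10, slow++,fast++
slow=6 fast=10: a[fast]=11≠a[slow]=10 write a[7]=11, slow++,fast++
slow=7 fast=11: a[fast]=11=a[slow] dup, fast++
slow=7 fast=12: a[fast]=12≠a[slow]=11 write a[8]=12, slow++,fast++
slow=8 fast=13: a[fast]=14≠a[slow]=12 write a[9]=14, slow++,fast++

length 10; prefix = [2, 3, 6, 7, 8, 9, 10, 11, 12, 14]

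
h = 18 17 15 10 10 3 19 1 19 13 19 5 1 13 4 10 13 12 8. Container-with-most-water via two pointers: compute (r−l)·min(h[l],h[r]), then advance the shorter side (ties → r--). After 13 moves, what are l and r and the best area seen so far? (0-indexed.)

l=5, r=10, best area=208

l=0 r=18: min(18,8)*18=144 best=144 *, r--
l=0 r=17: min(18,12)*17=204 best=204 *, r--
l=0 r=16: min(18,13)*16=208 best=208 *, r--
l=0 r=15: min(18,10)*15=150 best=208, r--
l=0 r=14: min(18,4)*14=56 best=208, r--
l=0 r=13: min(18,13)*13=169 best=208, r--
l=0 r=12: min(18,1)*12=12 best=208, r--
l=0 r=11: min(18,5)*11=55 best=208, r--
l=0 r=10: min(18,19)*10=180 best=208, l++
l=1 r=10: min(17,19)*9=153 best=208, l++
l=2 r=10: min(15,19)*8=120 best=208, l++
l=3 r=10: min(10,19)*7=70 best=208, l++
l=4 r=10: min(10,19)*6=60 best=208, l++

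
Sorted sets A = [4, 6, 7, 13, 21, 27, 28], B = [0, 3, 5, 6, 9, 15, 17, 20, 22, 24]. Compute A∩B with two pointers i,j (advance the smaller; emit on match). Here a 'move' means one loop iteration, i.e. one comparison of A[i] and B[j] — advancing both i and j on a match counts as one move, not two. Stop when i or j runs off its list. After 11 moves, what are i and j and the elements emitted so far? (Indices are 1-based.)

i=5, j=9, emitted=[6]

i=1 j=1: 4>0, j++
i=1 j=2: 4>3, j++
i=1 j=3: 4<5, i++
i=2 j=3: 6>5, j++
i=2 j=4: 6==6 emit, i++,j++
i=3 j=5: 7<9, i++
i=4 j=5: 13>9, j++
i=4 j=6: 13<15, i++
i=5 j=6: 21>15, j++
i=5 j=7: 21>17, j++
i=5 j=8: 21>20, j++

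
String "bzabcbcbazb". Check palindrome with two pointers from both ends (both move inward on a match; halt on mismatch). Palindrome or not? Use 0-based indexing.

l=0 r=10: 'b'=='b', l++,r--
l=1 r=9: 'z'=='z', l++,r--
l=2 r=8: 'a'=='a', l++,r--
l=3 r=7: 'b'=='b', l++,r--
l=4 r=6: 'c'=='c', l++,r--

palindrome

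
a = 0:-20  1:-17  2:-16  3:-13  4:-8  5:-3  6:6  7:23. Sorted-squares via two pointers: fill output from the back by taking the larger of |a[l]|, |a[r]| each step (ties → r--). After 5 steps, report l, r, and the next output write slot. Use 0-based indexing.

[0,7] |-20|<=|23| out[7]=529 → r--
[0,6] |-20|>|6| out[6]=400 → l++
[1,6] |-17|>|6| out[5]=289 → l++
[2,6] |-16|>|6| out[4]=256 → l++
[3,6] |-13|>|6| out[3]=169 → l++

l=4, r=6, next write slot=2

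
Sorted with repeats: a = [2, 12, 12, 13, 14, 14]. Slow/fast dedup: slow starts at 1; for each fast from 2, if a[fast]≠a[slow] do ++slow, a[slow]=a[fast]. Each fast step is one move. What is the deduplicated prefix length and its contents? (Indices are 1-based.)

length 4; prefix = [2, 12, 13, 14]

slow=1 fast=2: a[fast]=12≠a[slow]=2 write a[2]=12, slow++,fast++
slow=2 fast=3: a[fast]=12=a[slow] dup, fast++
slow=2 fast=4: a[fast]=13≠a[slow]=12 write a[3]=13, slow++,fast++
slow=3 fast=5: a[fast]=14≠a[slow]=13 write a[4]=14, slow++,fast++
slow=4 fast=6: a[fast]=14=a[slow] dup, fast++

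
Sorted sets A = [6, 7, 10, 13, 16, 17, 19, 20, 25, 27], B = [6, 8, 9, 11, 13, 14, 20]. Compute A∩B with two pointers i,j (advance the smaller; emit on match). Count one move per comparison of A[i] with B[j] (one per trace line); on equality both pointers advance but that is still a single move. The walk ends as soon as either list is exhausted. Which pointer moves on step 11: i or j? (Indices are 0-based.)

i=0 j=0: 6==6 emit, i++,j++
i=1 j=1: 7<8, i++
i=2 j=1: 10>8, j++
i=2 j=2: 10>9, j++
i=2 j=3: 10<11, i++
i=3 j=3: 13>11, j++
i=3 j=4: 13==13 emit, i++,j++
i=4 j=5: 16>14, j++
i=4 j=6: 16<20, i++
i=5 j=6: 17<20, i++
i=6 j=6: 19<20, i++

i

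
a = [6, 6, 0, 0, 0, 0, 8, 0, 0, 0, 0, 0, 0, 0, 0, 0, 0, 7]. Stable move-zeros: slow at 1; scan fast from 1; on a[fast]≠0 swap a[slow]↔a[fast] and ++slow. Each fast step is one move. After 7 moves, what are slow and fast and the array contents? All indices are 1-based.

slow=4, fast=8, a=[6, 6, 8, 0, 0, 0, 0, 0, 0, 0, 0, 0, 0, 0, 0, 0, 0, 7]

slow=1 fast=1: a[fast]=6≠0 swap→a[1]=6, slow++,fast++
slow=2 fast=2: a[fast]=6≠0 swap→a[2]=6, slow++,fast++
slow=3 fast=3: a[fast]=0, fast++
slow=3 fast=4: a[fast]=0, fast++
slow=3 fast=5: a[fast]=0, fast++
slow=3 fast=6: a[fast]=0, fast++
slow=3 fast=7: a[fast]=8≠0 swap→a[3]=8, slow++,fast++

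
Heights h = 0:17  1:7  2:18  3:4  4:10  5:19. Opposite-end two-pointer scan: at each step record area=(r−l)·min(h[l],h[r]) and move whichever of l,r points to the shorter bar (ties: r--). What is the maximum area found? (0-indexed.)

[0,5] min(17,19)*5=85 best=85 * → l++
[1,5] min(7,19)*4=28 best=85 → l++
[2,5] min(18,19)*3=54 best=85 → l++
[3,5] min(4,19)*2=8 best=85 → l++
[4,5] min(10,19)*1=10 best=85 → l++

max area = 85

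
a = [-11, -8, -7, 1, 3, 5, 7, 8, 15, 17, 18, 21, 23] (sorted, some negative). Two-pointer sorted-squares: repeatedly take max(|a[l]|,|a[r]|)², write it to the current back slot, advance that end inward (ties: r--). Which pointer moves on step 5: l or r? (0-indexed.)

[0,12] |-11|<=|23| out[12]=529 → r--
[0,11] |-11|<=|21| out[11]=441 → r--
[0,10] |-11|<=|18| out[10]=324 → r--
[0,9] |-11|<=|17| out[9]=289 → r--
[0,8] |-11|<=|15| out[8]=225 → r--

r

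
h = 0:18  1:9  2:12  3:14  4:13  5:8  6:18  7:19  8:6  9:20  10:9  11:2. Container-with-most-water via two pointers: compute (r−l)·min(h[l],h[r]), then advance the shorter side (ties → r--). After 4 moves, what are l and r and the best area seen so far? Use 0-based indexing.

l=0 r=11: min(18,2)*11=22 best=22 *, r--
l=0 r=10: min(18,9)*10=90 best=90 *, r--
l=0 r=9: min(18,20)*9=162 best=162 *, l++
l=1 r=9: min(9,20)*8=72 best=162, l++

l=2, r=9, best area=162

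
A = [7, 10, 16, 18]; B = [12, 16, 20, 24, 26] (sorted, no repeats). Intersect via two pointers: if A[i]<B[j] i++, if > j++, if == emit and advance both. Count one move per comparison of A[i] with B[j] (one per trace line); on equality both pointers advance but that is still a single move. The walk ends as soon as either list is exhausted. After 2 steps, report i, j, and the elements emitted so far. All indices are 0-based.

i=2, j=0, emitted=[]

i=0 j=0: 7<12, i++
i=1 j=0: 10<12, i++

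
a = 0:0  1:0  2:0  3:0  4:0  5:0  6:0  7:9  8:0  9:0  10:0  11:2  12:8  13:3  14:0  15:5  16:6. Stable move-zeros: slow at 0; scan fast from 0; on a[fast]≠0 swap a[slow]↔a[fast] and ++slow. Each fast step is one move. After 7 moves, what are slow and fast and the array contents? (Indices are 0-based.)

slow=0, fast=7, a=[0, 0, 0, 0, 0, 0, 0, 9, 0, 0, 0, 2, 8, 3, 0, 5, 6]

slow=0 fast=0: a[fast]=0, fast++
slow=0 fast=1: a[fast]=0, fast++
slow=0 fast=2: a[fast]=0, fast++
slow=0 fast=3: a[fast]=0, fast++
slow=0 fast=4: a[fast]=0, fast++
slow=0 fast=5: a[fast]=0, fast++
slow=0 fast=6: a[fast]=0, fast++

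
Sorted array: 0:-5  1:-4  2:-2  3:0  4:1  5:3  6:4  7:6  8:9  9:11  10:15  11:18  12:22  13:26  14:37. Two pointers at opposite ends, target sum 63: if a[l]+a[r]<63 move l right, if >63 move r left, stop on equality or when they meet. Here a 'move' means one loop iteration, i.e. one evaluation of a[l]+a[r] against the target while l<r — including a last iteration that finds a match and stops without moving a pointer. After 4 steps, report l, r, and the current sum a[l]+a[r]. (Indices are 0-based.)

[0,14] -5+37=32 <63 → l++
[1,14] -4+37=33 <63 → l++
[2,14] -2+37=35 <63 → l++
[3,14] 0+37=37 <63 → l++

l=4, r=14, sum=38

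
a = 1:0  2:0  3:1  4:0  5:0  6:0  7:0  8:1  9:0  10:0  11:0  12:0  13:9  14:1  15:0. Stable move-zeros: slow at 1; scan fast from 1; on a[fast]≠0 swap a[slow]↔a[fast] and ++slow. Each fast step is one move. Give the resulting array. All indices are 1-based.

[1, 1, 9, 1, 0, 0, 0, 0, 0, 0, 0, 0, 0, 0, 0]

(s=1,f=1) a[fast]=0 → fast++
(s=1,f=2) a[fast]=0 → fast++
(s=1,f=3) a[fast]=1≠0 swap→a[1]=1 → slow++,fast++
(s=2,f=4) a[fast]=0 → fast++
(s=2,f=5) a[fast]=0 → fast++
(s=2,f=6) a[fast]=0 → fast++
(s=2,f=7) a[fast]=0 → fast++
(s=2,f=8) a[fast]=1≠0 swap→a[2]=1 → slow++,fast++
(s=3,f=9) a[fast]=0 → fast++
(s=3,f=10) a[fast]=0 → fast++
(s=3,f=11) a[fast]=0 → fast++
(s=3,f=12) a[fast]=0 → fast++
(s=3,f=13) a[fast]=9≠0 swap→a[3]=9 → slow++,fast++
(s=4,f=14) a[fast]=1≠0 swap→a[4]=1 → slow++,fast++
(s=5,f=15) a[fast]=0 → fast++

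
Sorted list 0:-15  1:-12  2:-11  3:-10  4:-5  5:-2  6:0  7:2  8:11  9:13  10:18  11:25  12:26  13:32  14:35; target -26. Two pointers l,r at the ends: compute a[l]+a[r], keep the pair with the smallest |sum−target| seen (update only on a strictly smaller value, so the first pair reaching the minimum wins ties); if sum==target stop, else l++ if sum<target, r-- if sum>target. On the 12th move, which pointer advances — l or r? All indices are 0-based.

l=0 r=14: -15+35=20 d=46 *, r--
l=0 r=13: -15+32=17 d=43 *, r--
l=0 r=12: -15+26=11 d=37 *, r--
l=0 r=11: -15+25=10 d=36 *, r--
l=0 r=10: -15+18=3 d=29 *, r--
l=0 r=9: -15+13=-2 d=24 *, r--
l=0 r=8: -15+11=-4 d=22 *, r--
l=0 r=7: -15+2=-13 d=13 *, r--
l=0 r=6: -15+0=-15 d=11 *, r--
l=0 r=5: -15+-2=-17 d=9 *, r--
l=0 r=4: -15+-5=-20 d=6 *, r--
l=0 r=3: -15+-10=-25 d=1 *, r--

r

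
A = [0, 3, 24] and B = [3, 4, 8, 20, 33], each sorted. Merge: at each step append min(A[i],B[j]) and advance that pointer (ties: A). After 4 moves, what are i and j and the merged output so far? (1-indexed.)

i=3, j=3, merged so far=[0, 3, 3, 4]

[i=1,j=1] A[i]=0<=B[j]=3 take 0 → i++
[i=2,j=1] A[i]=3<=B[j]=3 take 3 → i++
[i=3,j=1] A[i]=24>B[j]=3 take 3 → j++
[i=3,j=2] A[i]=24>B[j]=4 take 4 → j++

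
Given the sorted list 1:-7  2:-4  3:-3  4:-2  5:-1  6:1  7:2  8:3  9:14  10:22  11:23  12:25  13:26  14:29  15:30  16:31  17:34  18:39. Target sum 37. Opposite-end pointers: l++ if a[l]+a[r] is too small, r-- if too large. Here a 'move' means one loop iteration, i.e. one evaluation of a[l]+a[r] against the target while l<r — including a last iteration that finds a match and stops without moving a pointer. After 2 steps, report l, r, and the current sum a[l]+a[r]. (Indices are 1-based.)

l=3, r=18, sum=36

[1,18] -7+39=32 <37 → l++
[2,18] -4+39=35 <37 → l++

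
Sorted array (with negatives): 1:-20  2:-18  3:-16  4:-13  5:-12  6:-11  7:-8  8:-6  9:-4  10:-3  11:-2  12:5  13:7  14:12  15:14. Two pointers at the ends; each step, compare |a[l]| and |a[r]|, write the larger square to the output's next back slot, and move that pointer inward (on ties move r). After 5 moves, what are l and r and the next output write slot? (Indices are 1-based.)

[1,15] |-20|>|14| out[15]=400 → l++
[2,15] |-18|>|14| out[14]=324 → l++
[3,15] |-16|>|14| out[13]=256 → l++
[4,15] |-13|<=|14| out[12]=196 → r--
[4,14] |-13|>|12| out[11]=169 → l++

l=5, r=14, next write slot=10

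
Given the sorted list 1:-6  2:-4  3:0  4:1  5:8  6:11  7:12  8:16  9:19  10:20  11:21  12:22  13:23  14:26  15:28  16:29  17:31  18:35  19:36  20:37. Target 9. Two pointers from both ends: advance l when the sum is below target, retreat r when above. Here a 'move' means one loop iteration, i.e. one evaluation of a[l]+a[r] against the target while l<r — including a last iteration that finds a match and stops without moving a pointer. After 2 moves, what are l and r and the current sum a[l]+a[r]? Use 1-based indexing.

l=1, r=18, sum=29

[1,20] -6+37=31 >9 → r--
[1,19] -6+36=30 >9 → r--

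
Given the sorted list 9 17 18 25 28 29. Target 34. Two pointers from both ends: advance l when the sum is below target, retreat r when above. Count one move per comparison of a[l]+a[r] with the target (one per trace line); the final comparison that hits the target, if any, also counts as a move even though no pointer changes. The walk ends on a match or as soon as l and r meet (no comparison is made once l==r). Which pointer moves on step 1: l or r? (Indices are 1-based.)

r

l=1 r=6: 9+29=38 >34, r--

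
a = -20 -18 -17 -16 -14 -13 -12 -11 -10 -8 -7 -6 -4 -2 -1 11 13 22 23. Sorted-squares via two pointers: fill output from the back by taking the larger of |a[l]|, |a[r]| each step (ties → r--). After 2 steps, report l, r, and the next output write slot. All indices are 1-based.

l=1 r=19: |-20|<=|23| out[19]=529, r--
l=1 r=18: |-20|<=|22| out[18]=484, r--

l=1, r=17, next write slot=17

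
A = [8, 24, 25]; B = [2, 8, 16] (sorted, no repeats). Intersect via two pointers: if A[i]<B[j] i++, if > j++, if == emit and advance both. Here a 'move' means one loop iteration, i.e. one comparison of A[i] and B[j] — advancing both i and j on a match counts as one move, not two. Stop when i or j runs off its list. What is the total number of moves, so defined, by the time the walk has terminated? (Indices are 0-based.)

3 moves

[i=0,j=0] 8>2 → j++
[i=0,j=1] 8==8 emit → i++,j++
[i=1,j=2] 24>16 → j++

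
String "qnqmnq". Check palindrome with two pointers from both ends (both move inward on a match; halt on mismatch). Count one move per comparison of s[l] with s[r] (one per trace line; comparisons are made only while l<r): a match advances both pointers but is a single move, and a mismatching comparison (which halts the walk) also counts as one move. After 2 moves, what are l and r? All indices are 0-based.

[0,5] 'q'=='q' → l++,r--
[1,4] 'n'=='n' → l++,r--

l=2, r=3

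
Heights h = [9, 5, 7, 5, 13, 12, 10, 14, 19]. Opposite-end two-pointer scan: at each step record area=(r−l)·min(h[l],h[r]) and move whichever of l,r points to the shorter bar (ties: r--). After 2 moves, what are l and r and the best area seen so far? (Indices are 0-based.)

[0,8] min(9,19)*8=72 best=72 * → l++
[1,8] min(5,19)*7=35 best=72 → l++

l=2, r=8, best area=72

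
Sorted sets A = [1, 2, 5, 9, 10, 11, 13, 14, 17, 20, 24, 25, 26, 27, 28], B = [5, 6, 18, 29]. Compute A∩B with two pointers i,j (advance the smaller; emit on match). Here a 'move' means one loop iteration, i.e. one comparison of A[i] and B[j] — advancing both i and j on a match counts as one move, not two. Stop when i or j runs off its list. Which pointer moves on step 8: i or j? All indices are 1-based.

[i=1,j=1] 1<5 → i++
[i=2,j=1] 2<5 → i++
[i=3,j=1] 5==5 emit → i++,j++
[i=4,j=2] 9>6 → j++
[i=4,j=3] 9<18 → i++
[i=5,j=3] 10<18 → i++
[i=6,j=3] 11<18 → i++
[i=7,j=3] 13<18 → i++

i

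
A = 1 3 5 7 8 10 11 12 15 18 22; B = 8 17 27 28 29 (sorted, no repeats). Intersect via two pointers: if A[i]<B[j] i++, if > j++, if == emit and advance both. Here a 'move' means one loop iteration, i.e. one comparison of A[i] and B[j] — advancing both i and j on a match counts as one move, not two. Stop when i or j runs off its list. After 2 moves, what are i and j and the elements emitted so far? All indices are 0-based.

[i=0,j=0] 1<8 → i++
[i=1,j=0] 3<8 → i++

i=2, j=0, emitted=[]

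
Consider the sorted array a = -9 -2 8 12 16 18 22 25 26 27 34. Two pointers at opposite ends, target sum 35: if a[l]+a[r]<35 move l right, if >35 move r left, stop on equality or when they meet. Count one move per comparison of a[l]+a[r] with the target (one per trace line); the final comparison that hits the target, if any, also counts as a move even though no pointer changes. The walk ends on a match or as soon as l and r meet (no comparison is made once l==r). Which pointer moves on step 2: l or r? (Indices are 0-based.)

[0,10] -9+34=25 <35 → l++
[1,10] -2+34=32 <35 → l++

l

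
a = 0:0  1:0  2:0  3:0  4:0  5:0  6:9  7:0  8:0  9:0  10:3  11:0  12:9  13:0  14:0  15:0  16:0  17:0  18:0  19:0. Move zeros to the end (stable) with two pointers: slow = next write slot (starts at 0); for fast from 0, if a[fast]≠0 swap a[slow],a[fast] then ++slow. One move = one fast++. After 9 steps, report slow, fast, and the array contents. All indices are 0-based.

slow=1, fast=9, a=[9, 0, 0, 0, 0, 0, 0, 0, 0, 0, 3, 0, 9, 0, 0, 0, 0, 0, 0, 0]

slow=0 fast=0: a[fast]=0, fast++
slow=0 fast=1: a[fast]=0, fast++
slow=0 fast=2: a[fast]=0, fast++
slow=0 fast=3: a[fast]=0, fast++
slow=0 fast=4: a[fast]=0, fast++
slow=0 fast=5: a[fast]=0, fast++
slow=0 fast=6: a[fast]=9≠0 swap→a[0]=9, slow++,fast++
slow=1 fast=7: a[fast]=0, fast++
slow=1 fast=8: a[fast]=0, fast++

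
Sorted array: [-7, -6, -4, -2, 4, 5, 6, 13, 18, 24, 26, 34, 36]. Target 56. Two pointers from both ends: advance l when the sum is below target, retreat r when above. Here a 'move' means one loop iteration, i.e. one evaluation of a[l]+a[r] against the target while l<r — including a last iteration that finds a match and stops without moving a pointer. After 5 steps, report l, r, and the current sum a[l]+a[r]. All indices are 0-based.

l=0 r=12: -7+36=29 <56, l++
l=1 r=12: -6+36=30 <56, l++
l=2 r=12: -4+36=32 <56, l++
l=3 r=12: -2+36=34 <56, l++
l=4 r=12: 4+36=40 <56, l++

l=5, r=12, sum=41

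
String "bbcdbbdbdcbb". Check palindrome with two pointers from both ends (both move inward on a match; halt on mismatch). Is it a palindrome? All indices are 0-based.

not a palindrome (mismatch at 5,6)

[0,11] 'b'=='b' → l++,r--
[1,10] 'b'=='b' → l++,r--
[2,9] 'c'=='c' → l++,r--
[3,8] 'd'=='d' → l++,r--
[4,7] 'b'=='b' → l++,r--
[5,6] 'b'!='d' → stop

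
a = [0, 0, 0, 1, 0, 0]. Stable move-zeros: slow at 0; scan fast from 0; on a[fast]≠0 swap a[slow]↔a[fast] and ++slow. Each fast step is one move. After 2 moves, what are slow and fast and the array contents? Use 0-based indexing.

slow=0 fast=0: a[fast]=0, fast++
slow=0 fast=1: a[fast]=0, fast++

slow=0, fast=2, a=[0, 0, 0, 1, 0, 0]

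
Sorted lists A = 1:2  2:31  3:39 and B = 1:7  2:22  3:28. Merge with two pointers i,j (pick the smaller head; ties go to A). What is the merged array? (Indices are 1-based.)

[2, 7, 22, 28, 31, 39]

i=1 j=1: A[i]=2<=B[j]=7 take 2, i++
i=2 j=1: A[i]=31>B[j]=7 take 7, j++
i=2 j=2: A[i]=31>B[j]=22 take 22, j++
i=2 j=3: A[i]=31>B[j]=28 take 28, j++
i=2 j=4: B done, take A[i]=31, i++
i=3 j=4: B done, take A[i]=39, i++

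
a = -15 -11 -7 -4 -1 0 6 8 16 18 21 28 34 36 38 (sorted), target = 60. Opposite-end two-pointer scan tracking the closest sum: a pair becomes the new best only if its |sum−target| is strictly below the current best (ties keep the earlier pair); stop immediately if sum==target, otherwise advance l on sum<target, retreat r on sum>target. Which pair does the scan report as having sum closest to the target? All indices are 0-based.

l=0 r=14: -15+38=23 d=37 *, l++
l=1 r=14: -11+38=27 d=33 *, l++
l=2 r=14: -7+38=31 d=29 *, l++
l=3 r=14: -4+38=34 d=26 *, l++
l=4 r=14: -1+38=37 d=23 *, l++
l=5 r=14: 0+38=38 d=22 *, l++
l=6 r=14: 6+38=44 d=16 *, l++
l=7 r=14: 8+38=46 d=14 *, l++
l=8 r=14: 16+38=54 d=6 *, l++
l=9 r=14: 18+38=56 d=4 *, l++
l=10 r=14: 21+38=59 d=1 *, l++
l=11 r=14: 28+38=66 d=6, r--
l=11 r=13: 28+36=64 d=4, r--
l=11 r=12: 28+34=62 d=2, r--

pair (21, 38) with sum 59 (|Δ|=1)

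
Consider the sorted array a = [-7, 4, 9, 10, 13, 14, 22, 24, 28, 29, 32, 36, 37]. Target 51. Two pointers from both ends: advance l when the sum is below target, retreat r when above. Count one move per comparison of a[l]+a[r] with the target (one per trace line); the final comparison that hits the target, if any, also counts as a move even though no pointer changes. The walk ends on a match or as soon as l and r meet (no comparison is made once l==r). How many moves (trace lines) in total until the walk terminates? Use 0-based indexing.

6 moves

[0,12] -7+37=30 <51 → l++
[1,12] 4+37=41 <51 → l++
[2,12] 9+37=46 <51 → l++
[3,12] 10+37=47 <51 → l++
[4,12] 13+37=50 <51 → l++
[5,12] 14+37=51 → found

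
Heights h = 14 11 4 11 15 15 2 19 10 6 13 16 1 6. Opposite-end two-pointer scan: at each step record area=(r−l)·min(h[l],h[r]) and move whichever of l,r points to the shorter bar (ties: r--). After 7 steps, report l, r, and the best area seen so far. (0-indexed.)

[0,13] min(14,6)*13=78 best=78 * → r--
[0,12] min(14,1)*12=12 best=78 → r--
[0,11] min(14,16)*11=154 best=154 * → l++
[1,11] min(11,16)*10=110 best=154 → l++
[2,11] min(4,16)*9=36 best=154 → l++
[3,11] min(11,16)*8=88 best=154 → l++
[4,11] min(15,16)*7=105 best=154 → l++

l=5, r=11, best area=154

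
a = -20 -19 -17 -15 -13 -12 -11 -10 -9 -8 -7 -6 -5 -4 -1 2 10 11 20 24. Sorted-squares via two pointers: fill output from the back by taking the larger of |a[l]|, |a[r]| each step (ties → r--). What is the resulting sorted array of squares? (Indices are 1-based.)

[1, 4, 16, 25, 36, 49, 64, 81, 100, 100, 121, 121, 144, 169, 225, 289, 361, 400, 400, 576]

[1,20] |-20|<=|24| out[20]=576 → r--
[1,19] |-20|<=|20| out[19]=400 → r--
[1,18] |-20|>|11| out[18]=400 → l++
[2,18] |-19|>|11| out[17]=361 → l++
[3,18] |-17|>|11| out[16]=289 → l++
[4,18] |-15|>|11| out[15]=225 → l++
[5,18] |-13|>|11| out[14]=169 → l++
[6,18] |-12|>|11| out[13]=144 → l++
[7,18] |-11|<=|11| out[12]=121 → r--
[7,17] |-11|>|10| out[11]=121 → l++
[8,17] |-10|<=|10| out[10]=100 → r--
[8,16] |-10|>|2| out[9]=100 → l++
[9,16] |-9|>|2| out[8]=81 → l++
[10,16] |-8|>|2| out[7]=64 → l++
[11,16] |-7|>|2| out[6]=49 → l++
[12,16] |-6|>|2| out[5]=36 → l++
[13,16] |-5|>|2| out[4]=25 → l++
[14,16] |-4|>|2| out[3]=16 → l++
[15,16] |-1|<=|2| out[2]=4 → r--
[15,15] |-1|<=|-1| out[1]=1 → r--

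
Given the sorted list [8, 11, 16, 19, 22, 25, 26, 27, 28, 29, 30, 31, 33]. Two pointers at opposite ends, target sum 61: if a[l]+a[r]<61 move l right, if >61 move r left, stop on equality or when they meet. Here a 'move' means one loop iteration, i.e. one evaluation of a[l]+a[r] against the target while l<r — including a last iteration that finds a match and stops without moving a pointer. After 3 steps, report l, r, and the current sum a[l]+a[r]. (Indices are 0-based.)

l=3, r=12, sum=52

[0,12] 8+33=41 <61 → l++
[1,12] 11+33=44 <61 → l++
[2,12] 16+33=49 <61 → l++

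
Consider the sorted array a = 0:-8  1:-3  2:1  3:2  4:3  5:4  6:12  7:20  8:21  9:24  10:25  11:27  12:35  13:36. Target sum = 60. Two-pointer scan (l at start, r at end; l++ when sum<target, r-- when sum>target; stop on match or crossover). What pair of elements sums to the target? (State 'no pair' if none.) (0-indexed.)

[0,13] -8+36=28 <60 → l++
[1,13] -3+36=33 <60 → l++
[2,13] 1+36=37 <60 → l++
[3,13] 2+36=38 <60 → l++
[4,13] 3+36=39 <60 → l++
[5,13] 4+36=40 <60 → l++
[6,13] 12+36=48 <60 → l++
[7,13] 20+36=56 <60 → l++
[8,13] 21+36=57 <60 → l++
[9,13] 24+36=60 → found

(24, 36)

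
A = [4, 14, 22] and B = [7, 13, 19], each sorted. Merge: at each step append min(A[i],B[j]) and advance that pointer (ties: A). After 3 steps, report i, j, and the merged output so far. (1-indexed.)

[i=1,j=1] A[i]=4<=B[j]=7 take 4 → i++
[i=2,j=1] A[i]=14>B[j]=7 take 7 → j++
[i=2,j=2] A[i]=14>B[j]=13 take 13 → j++

i=2, j=3, merged so far=[4, 7, 13]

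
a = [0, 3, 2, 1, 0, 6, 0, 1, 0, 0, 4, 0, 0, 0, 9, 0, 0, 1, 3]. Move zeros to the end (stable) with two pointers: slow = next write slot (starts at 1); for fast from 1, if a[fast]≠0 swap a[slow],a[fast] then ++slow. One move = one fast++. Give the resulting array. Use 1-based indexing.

[3, 2, 1, 6, 1, 4, 9, 1, 3, 0, 0, 0, 0, 0, 0, 0, 0, 0, 0]

(s=1,f=1) a[fast]=0 → fast++
(s=1,f=2) a[fast]=3≠0 swap→a[1]=3 → slow++,fast++
(s=2,f=3) a[fast]=2≠0 swap→a[2]=2 → slow++,fast++
(s=3,f=4) a[fast]=1≠0 swap→a[3]=1 → slow++,fast++
(s=4,f=5) a[fast]=0 → fast++
(s=4,f=6) a[fast]=6≠0 swap→a[4]=6 → slow++,fast++
(s=5,f=7) a[fast]=0 → fast++
(s=5,f=8) a[fast]=1≠0 swap→a[5]=1 → slow++,fast++
(s=6,f=9) a[fast]=0 → fast++
(s=6,f=10) a[fast]=0 → fast++
(s=6,f=11) a[fast]=4≠0 swap→a[6]=4 → slow++,fast++
(s=7,f=12) a[fast]=0 → fast++
(s=7,f=13) a[fast]=0 → fast++
(s=7,f=14) a[fast]=0 → fast++
(s=7,f=15) a[fast]=9≠0 swap→a[7]=9 → slow++,fast++
(s=8,f=16) a[fast]=0 → fast++
(s=8,f=17) a[fast]=0 → fast++
(s=8,f=18) a[fast]=1≠0 swap→a[8]=1 → slow++,fast++
(s=9,f=19) a[fast]=3≠0 swap→a[9]=3 → slow++,fast++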